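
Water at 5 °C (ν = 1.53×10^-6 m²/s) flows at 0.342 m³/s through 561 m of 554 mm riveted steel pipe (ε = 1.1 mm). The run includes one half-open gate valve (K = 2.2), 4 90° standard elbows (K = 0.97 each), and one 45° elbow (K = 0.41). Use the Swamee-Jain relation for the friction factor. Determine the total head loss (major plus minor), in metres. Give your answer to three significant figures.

H_L ≈ 3.14 m

V = 4Q/(πD²) = 1.419 m/s; V²/2g = 0.1026 m
Re = 5.14×10^5, ε/D = 0.00199 → f = 0.02385 (Swamee-Jain)
Major: h_f = f(L/D)·V²/2g = 0.02385·1013·0.1026 = 2.477 m
Minor: ΣK = 6.49; h_m = ΣK·V²/2g = 0.6659 m
Total H_L = 2.477 + 0.6659 = 3.143 m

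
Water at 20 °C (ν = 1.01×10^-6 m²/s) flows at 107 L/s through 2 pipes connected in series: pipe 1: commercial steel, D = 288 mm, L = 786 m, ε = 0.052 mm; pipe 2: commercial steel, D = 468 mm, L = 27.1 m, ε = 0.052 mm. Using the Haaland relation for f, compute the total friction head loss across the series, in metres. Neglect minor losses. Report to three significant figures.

Pipe 1: V = 1.643 m/s, Re = 4.68×10^5, ε/D = 1.81×10^-4, f = 0.01519, h_1 = f(L/D)V²/2g = 5.702 m
Pipe 2: V = 0.6220 m/s, Re = 2.88×10^5, ε/D = 1.11×10^-4, f = 0.01541, h_2 = f(L/D)V²/2g = 0.01760 m
Series → Q common, losses add: H = Σh = 5.719 m

H ≈ 5.72 m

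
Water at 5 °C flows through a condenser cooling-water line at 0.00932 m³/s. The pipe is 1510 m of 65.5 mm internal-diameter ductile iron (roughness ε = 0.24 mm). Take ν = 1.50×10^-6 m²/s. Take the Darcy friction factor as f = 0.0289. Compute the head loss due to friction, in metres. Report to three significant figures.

V = 4Q/(πD²) = 4·0.00932/(π·0.0655²) = 2.766 m/s
h_f = f(L/D)V²/(2g) = 0.02890·(1510/0.0655)·2.766²/(2·9.81) = 259.8 m

h_f ≈ 260 m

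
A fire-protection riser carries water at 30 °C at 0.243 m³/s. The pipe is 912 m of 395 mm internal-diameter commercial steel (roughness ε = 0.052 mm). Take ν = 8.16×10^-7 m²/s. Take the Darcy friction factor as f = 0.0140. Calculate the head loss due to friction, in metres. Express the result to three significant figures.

h_f ≈ 6.48 m

V = 4Q/(πD²) = 4·0.243/(π·0.395²) = 1.983 m/s
h_f = f(L/D)V²/(2g) = 0.01400·(912/0.395)·1.983²/(2·9.81) = 6.478 m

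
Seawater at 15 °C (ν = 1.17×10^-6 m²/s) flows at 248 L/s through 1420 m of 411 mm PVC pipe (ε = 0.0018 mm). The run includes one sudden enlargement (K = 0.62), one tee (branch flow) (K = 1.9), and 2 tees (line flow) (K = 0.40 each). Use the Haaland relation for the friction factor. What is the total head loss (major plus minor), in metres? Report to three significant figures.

V = 4Q/(πD²) = 1.869 m/s; V²/2g = 0.1781 m
Re = 6.57×10^5, ε/D = 4.38×10^-6 → f = 0.01251 (Haaland)
Major: h_f = f(L/D)·V²/2g = 0.01251·3455·0.1781 = 7.696 m
Minor: ΣK = 3.32; h_m = ΣK·V²/2g = 0.5913 m
Total H_L = 7.696 + 0.5913 = 8.287 m

H_L ≈ 8.29 m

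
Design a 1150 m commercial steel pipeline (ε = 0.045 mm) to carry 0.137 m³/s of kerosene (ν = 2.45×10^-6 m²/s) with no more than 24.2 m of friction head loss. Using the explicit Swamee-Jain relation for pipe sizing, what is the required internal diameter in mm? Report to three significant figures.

D ≈ 264 mm

Swamee-Jain (Type III): D = 0.66·[ε^1.25·(LQ²/(gh_f))^4.75 + ν·Q^9.4·(L/(gh_f))^5.2]^0.04
LQ²/(gh_f) = 0.09092; L/(gh_f) = 4.844
Term 1 = ε^1.25·(…)^4.75 = 4.17×10^-11; Term 2 = ν·Q^9.4·(…)^5.2 = 6.88×10^-11
D = 0.66·(4.17×10^-11 + 6.88×10^-11)^0.04 = 0.2638 m = 264 mm
Check: V = 2.51 m/s, Re = 2.70×10^5, f = 0.01627, h_f = 22.7 m ≈ 24.2 m ✓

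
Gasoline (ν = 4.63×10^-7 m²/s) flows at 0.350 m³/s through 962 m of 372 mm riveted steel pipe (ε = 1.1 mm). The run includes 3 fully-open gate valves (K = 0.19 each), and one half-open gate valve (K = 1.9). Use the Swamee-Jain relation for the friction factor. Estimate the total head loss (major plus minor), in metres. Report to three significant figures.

V = 4Q/(πD²) = 3.220 m/s; V²/2g = 0.5285 m
Re = 2.59×10^6, ε/D = 0.00296 → f = 0.02615 (Swamee-Jain)
Major: h_f = f(L/D)·V²/2g = 0.02615·2586·0.5285 = 35.74 m
Minor: ΣK = 2.47; h_m = ΣK·V²/2g = 1.306 m
Total H_L = 35.74 + 1.306 = 37.05 m

H_L ≈ 37.0 m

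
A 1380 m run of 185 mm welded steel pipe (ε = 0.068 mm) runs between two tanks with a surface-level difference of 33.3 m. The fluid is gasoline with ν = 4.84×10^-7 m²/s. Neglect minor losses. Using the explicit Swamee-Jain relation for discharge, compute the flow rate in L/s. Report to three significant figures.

Swamee-Jain (Type II): Q = -0.965·√(gD⁵h_f/L)·ln[ε/(3.7D) + √(3.17ν²L/(gD³h_f))]
√(gD⁵h_f/L) = √(9.81·0.185⁵·33.3/1380) = 0.007162
ε/(3.7D) = 9.93×10^-5; √(3.17ν²L/(gD³h_f)) = 2.23×10^-5
Q = -0.965·0.007162·ln(1.216×10^-4) = 0.06231 m³/s
Check: V = 2.32 m/s, Re = 8.86×10^5, f = 0.01641, h_f = 33.5 m ≈ 33.3 m ✓

Q ≈ 62.3 L/s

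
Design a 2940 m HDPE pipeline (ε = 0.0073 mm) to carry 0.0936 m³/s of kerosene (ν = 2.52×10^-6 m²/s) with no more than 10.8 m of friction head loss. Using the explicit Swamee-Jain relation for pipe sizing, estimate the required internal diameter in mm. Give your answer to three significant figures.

D ≈ 323 mm

Swamee-Jain (Type III): D = 0.66·[ε^1.25·(LQ²/(gh_f))^4.75 + ν·Q^9.4·(L/(gh_f))^5.2]^0.04
LQ²/(gh_f) = 0.2431; L/(gh_f) = 27.75
Term 1 = ε^1.25·(…)^4.75 = 4.59×10^-10; Term 2 = ν·Q^9.4·(…)^5.2 = 1.72×10^-8
D = 0.66·(4.59×10^-10 + 1.72×10^-8)^0.04 = 0.3232 m = 323 mm
Check: V = 1.14 m/s, Re = 1.46×10^5, f = 0.01669, h_f = 10.1 m ≈ 10.8 m ✓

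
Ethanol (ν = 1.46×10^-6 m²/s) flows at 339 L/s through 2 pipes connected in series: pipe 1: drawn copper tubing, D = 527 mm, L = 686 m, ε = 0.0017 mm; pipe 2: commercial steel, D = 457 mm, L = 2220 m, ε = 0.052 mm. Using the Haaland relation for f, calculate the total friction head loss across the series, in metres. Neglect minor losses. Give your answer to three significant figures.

H ≈ 16.9 m

Pipe 1: V = 1.554 m/s, Re = 5.61×10^5, ε/D = 3.23×10^-6, f = 0.01284, h_1 = f(L/D)V²/2g = 2.057 m
Pipe 2: V = 2.067 m/s, Re = 6.47×10^5, ε/D = 1.14×10^-4, f = 0.01404, h_2 = f(L/D)V²/2g = 14.85 m
Series → Q common, losses add: H = Σh = 16.90 m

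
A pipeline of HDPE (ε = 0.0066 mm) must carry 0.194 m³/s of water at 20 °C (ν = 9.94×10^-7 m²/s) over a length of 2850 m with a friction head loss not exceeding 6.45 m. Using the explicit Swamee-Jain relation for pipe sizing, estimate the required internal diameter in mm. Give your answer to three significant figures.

Swamee-Jain (Type III): D = 0.66·[ε^1.25·(LQ²/(gh_f))^4.75 + ν·Q^9.4·(L/(gh_f))^5.2]^0.04
LQ²/(gh_f) = 1.695; L/(gh_f) = 45.04
Term 1 = ε^1.25·(…)^4.75 = 4.10×10^-6; Term 2 = ν·Q^9.4·(…)^5.2 = 7.97×10^-5
D = 0.66·(4.10×10^-6 + 7.97×10^-5)^0.04 = 0.4534 m = 453 mm
Check: V = 1.20 m/s, Re = 5.48×10^5, f = 0.01312, h_f = 6.07 m ≈ 6.45 m ✓

D ≈ 453 mm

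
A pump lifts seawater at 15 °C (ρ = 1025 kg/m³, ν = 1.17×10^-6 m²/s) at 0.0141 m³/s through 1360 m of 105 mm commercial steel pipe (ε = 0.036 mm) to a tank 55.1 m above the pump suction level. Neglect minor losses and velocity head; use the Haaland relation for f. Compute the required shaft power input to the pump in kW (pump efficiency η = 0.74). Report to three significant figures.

V = 4Q/(πD²) = 1.628 m/s; Re = 1.46×10^5; ε/D = 3.43×10^-4; f = 0.01842
h_f = f(L/D)V²/2g = 32.24 m
Total head H = z + h_f = 55.1 + 32.24 = 87.34 m
P_hyd = ρgQH = 1025·9.81·0.0141·87.34 = 12.38 kW
P_shaft = P_hyd/η = 12.38/0.74 = 16.73 kW

P_shaft ≈ 16.7 kW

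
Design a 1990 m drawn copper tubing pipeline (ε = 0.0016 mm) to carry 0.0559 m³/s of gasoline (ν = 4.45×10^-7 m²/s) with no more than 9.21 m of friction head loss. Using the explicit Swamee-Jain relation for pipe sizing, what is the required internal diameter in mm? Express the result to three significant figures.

Swamee-Jain (Type III): D = 0.66·[ε^1.25·(LQ²/(gh_f))^4.75 + ν·Q^9.4·(L/(gh_f))^5.2]^0.04
LQ²/(gh_f) = 0.06883; L/(gh_f) = 22.03
Term 1 = ε^1.25·(…)^4.75 = 1.72×10^-13; Term 2 = ν·Q^9.4·(…)^5.2 = 7.20×10^-12
D = 0.66·(1.72×10^-13 + 7.20×10^-12)^0.04 = 0.2367 m = 237 mm
Check: V = 1.27 m/s, Re = 6.76×10^5, f = 0.01255, h_f = 8.67 m ≈ 9.21 m ✓

D ≈ 237 mm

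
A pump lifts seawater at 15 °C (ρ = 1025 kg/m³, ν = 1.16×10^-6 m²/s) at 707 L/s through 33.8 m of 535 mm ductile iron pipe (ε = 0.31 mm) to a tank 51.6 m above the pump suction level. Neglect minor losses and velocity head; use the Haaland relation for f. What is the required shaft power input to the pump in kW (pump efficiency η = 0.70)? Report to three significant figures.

P_shaft ≈ 530 kW

V = 4Q/(πD²) = 3.145 m/s; Re = 1.45×10^6; ε/D = 5.79×10^-4; f = 0.01758
h_f = f(L/D)V²/2g = 0.5598 m
Total head H = z + h_f = 51.6 + 0.5598 = 52.16 m
P_hyd = ρgQH = 1025·9.81·0.707·52.16 = 370.8 kW
P_shaft = P_hyd/η = 370.8/0.70 = 529.7 kW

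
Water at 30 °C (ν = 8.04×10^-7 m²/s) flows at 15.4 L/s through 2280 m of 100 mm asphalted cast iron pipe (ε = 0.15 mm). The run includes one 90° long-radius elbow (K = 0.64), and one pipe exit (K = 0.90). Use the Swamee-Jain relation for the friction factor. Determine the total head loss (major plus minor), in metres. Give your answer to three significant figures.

H_L ≈ 102 m

V = 4Q/(πD²) = 1.961 m/s; V²/2g = 0.1960 m
Re = 2.44×10^5, ε/D = 0.00150 → f = 0.02278 (Swamee-Jain)
Major: h_f = f(L/D)·V²/2g = 0.02278·22800·0.1960 = 101.8 m
Minor: ΣK = 1.54; h_m = ΣK·V²/2g = 0.3018 m
Total H_L = 101.8 + 0.3018 = 102.1 m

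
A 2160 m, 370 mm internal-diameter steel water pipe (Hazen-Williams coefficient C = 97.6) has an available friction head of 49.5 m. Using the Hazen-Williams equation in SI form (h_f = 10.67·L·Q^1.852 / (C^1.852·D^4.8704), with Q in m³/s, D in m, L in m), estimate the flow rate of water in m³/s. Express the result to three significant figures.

Rearranging: Q = [h_f·C^1.852·D^4.8704 / (10.67·L)]^(1/1.852)
Q = [49.5·97.6^1.852·0.370^4.8704 / (10.67·2160)]^0.540 = 0.2590 m³/s

Q ≈ 0.259 m³/s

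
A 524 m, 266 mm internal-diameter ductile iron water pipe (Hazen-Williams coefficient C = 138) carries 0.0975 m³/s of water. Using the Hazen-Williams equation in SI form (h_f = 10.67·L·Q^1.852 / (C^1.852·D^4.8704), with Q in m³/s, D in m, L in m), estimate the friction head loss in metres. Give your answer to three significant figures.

h_f = 10.67·524·0.0975^1.852 / (138^1.852·0.266^4.8704) = 5.166 m

h_f ≈ 5.17 m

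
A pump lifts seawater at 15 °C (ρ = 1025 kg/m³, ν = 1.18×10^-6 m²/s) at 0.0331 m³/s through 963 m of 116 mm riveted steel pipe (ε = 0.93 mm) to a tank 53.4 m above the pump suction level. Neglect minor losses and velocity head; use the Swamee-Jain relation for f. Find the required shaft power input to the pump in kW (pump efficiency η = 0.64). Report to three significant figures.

V = 4Q/(πD²) = 3.132 m/s; Re = 3.08×10^5; ε/D = 0.00802; f = 0.03557
h_f = f(L/D)V²/2g = 147.6 m
Total head H = z + h_f = 53.4 + 147.6 = 201.0 m
P_hyd = ρgQH = 1025·9.81·0.0331·201.0 = 66.91 kW
P_shaft = P_hyd/η = 66.91/0.64 = 104.5 kW

P_shaft ≈ 105 kW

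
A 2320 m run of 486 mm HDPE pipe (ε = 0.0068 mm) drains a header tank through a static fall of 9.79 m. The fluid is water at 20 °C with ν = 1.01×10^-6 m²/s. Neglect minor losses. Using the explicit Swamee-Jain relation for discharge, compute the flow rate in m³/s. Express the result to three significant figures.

Swamee-Jain (Type II): Q = -0.965·√(gD⁵h_f/L)·ln[ε/(3.7D) + √(3.17ν²L/(gD³h_f))]
√(gD⁵h_f/L) = √(9.81·0.486⁵·9.79/2320) = 0.03350
ε/(3.7D) = 3.78×10^-6; √(3.17ν²L/(gD³h_f)) = 2.61×10^-5
Q = -0.965·0.03350·ln(2.987×10^-5) = 0.3368 m³/s
Check: V = 1.82 m/s, Re = 8.74×10^5, f = 0.01219, h_f = 9.78 m ≈ 9.79 m ✓

Q ≈ 0.337 m³/s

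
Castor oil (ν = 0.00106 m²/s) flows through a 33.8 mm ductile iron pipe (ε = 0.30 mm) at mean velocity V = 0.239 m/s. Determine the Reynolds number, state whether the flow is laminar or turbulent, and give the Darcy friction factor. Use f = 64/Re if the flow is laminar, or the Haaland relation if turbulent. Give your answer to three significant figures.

Re ≈ 7.62; laminar; f = 64/Re ≈ 8.40

Re = VD/ν = 0.2390·0.0338/0.00106 = 7.62
Re < 2300 → laminar → f = 64/Re = 8.398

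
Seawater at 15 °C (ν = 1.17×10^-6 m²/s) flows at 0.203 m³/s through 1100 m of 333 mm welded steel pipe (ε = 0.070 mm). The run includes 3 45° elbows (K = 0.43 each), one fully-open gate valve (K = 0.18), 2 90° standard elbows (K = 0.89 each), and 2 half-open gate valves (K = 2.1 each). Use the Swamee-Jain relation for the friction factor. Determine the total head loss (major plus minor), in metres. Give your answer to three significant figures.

H_L ≈ 16.0 m

V = 4Q/(πD²) = 2.331 m/s; V²/2g = 0.2769 m
Re = 6.63×10^5, ε/D = 2.10×10^-4 → f = 0.01527 (Swamee-Jain)
Major: h_f = f(L/D)·V²/2g = 0.01527·3303·0.2769 = 13.97 m
Minor: ΣK = 7.45; h_m = ΣK·V²/2g = 2.063 m
Total H_L = 13.97 + 2.063 = 16.03 m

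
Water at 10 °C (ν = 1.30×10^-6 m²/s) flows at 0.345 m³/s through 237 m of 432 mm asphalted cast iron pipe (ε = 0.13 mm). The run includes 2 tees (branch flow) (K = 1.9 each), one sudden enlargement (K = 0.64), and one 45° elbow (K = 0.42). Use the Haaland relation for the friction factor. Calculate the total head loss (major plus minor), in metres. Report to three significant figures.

V = 4Q/(πD²) = 2.354 m/s; V²/2g = 0.2824 m
Re = 7.82×10^5, ε/D = 3.01×10^-4 → f = 0.01577 (Haaland)
Major: h_f = f(L/D)·V²/2g = 0.01577·548.6·0.2824 = 2.443 m
Minor: ΣK = 4.86; h_m = ΣK·V²/2g = 1.372 m
Total H_L = 2.443 + 1.372 = 3.816 m

H_L ≈ 3.82 m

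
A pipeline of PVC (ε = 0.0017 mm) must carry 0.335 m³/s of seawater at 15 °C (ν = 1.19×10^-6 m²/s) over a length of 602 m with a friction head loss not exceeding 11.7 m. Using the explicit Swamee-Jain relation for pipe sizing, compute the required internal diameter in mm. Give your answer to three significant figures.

Swamee-Jain (Type III): D = 0.66·[ε^1.25·(LQ²/(gh_f))^4.75 + ν·Q^9.4·(L/(gh_f))^5.2]^0.04
LQ²/(gh_f) = 0.5886; L/(gh_f) = 5.245
Term 1 = ε^1.25·(…)^4.75 = 4.95×10^-9; Term 2 = ν·Q^9.4·(…)^5.2 = 2.26×10^-7
D = 0.66·(4.95×10^-9 + 2.26×10^-7)^0.04 = 0.3582 m = 358 mm
Check: V = 3.33 m/s, Re = 1.00×10^6, f = 0.01172, h_f = 11.1 m ≈ 11.7 m ✓

D ≈ 358 mm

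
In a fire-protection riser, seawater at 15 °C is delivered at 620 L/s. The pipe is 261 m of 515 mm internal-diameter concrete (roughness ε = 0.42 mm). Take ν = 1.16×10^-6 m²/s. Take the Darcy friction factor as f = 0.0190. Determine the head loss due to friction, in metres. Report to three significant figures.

V = 4Q/(πD²) = 4·0.620/(π·0.515²) = 2.976 m/s
h_f = f(L/D)V²/(2g) = 0.01900·(261/0.515)·2.976²/(2·9.81) = 4.348 m

h_f ≈ 4.35 m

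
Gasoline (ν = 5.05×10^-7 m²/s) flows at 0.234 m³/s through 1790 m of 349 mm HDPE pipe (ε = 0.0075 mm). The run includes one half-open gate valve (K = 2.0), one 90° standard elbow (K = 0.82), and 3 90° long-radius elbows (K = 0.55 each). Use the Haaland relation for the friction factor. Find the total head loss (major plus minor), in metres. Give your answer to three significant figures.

H_L ≈ 18.9 m

V = 4Q/(πD²) = 2.446 m/s; V²/2g = 0.3050 m
Re = 1.69×10^6, ε/D = 2.15×10^-5 → f = 0.01120 (Haaland)
Major: h_f = f(L/D)·V²/2g = 0.01120·5129·0.3050 = 17.52 m
Minor: ΣK = 4.47; h_m = ΣK·V²/2g = 1.363 m
Total H_L = 17.52 + 1.363 = 18.88 m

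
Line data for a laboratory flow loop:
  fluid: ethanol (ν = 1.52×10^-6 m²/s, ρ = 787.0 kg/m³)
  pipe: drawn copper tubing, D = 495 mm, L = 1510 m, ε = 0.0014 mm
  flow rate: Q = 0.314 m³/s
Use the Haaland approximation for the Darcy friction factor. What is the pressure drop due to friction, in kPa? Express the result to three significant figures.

Δp ≈ 41.4 kPa

V = 4Q/(πD²) = 4·0.314/(π·0.495²) = 1.632 m/s
Re = VD/ν = 1.632·0.495/1.52×10^-6 = 5.31×10^5 → turbulent
ε/D = 0.0014/495 = 2.83×10^-6
Haaland: f = 0.01295
h_f = f(L/D)V²/(2g) = 0.01295·(1510/0.495)·1.632²/(2·9.81) = 5.362 m
Δp = ρg·h_f = 787.0·9.81·5.362 = 41.40 kPa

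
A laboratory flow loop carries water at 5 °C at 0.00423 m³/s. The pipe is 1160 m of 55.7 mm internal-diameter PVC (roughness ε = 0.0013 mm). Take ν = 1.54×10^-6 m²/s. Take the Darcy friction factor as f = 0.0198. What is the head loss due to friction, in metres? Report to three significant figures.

h_f ≈ 63.3 m

V = 4Q/(πD²) = 4·0.00423/(π·0.0557²) = 1.736 m/s
h_f = f(L/D)V²/(2g) = 0.01980·(1160/0.0557)·1.736²/(2·9.81) = 63.34 m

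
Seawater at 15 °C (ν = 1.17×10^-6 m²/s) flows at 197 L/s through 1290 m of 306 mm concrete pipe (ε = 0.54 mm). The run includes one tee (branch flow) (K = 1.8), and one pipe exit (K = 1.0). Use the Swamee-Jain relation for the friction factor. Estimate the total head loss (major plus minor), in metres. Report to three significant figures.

V = 4Q/(πD²) = 2.679 m/s; V²/2g = 0.3657 m
Re = 7.01×10^5, ε/D = 0.00176 → f = 0.02304 (Swamee-Jain)
Major: h_f = f(L/D)·V²/2g = 0.02304·4216·0.3657 = 35.53 m
Minor: ΣK = 2.80; h_m = ΣK·V²/2g = 1.024 m
Total H_L = 35.53 + 1.024 = 36.55 m

H_L ≈ 36.6 m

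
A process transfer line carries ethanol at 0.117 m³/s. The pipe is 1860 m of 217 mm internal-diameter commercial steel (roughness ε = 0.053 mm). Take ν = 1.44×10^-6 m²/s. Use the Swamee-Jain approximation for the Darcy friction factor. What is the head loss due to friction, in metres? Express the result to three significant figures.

V = 4Q/(πD²) = 4·0.117/(π·0.217²) = 3.164 m/s
Re = VD/ν = 3.164·0.217/1.44×10^-6 = 4.77×10^5 → turbulent
ε/D = 0.053/217 = 2.44×10^-4
Swamee-Jain: f = 0.01597
h_f = f(L/D)V²/(2g) = 0.01597·(1860/0.217)·3.164²/(2·9.81) = 69.83 m

h_f ≈ 69.8 m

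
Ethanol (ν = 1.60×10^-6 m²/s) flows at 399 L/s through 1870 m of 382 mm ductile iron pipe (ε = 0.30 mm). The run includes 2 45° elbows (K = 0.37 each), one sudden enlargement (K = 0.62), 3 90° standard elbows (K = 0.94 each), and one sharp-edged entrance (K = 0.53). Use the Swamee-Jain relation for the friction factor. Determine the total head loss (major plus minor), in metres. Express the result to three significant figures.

V = 4Q/(πD²) = 3.481 m/s; V²/2g = 0.6178 m
Re = 8.31×10^5, ε/D = 7.85×10^-4 → f = 0.01907 (Swamee-Jain)
Major: h_f = f(L/D)·V²/2g = 0.01907·4895·0.6178 = 57.65 m
Minor: ΣK = 4.71; h_m = ΣK·V²/2g = 2.910 m
Total H_L = 57.65 + 2.910 = 60.56 m

H_L ≈ 60.6 m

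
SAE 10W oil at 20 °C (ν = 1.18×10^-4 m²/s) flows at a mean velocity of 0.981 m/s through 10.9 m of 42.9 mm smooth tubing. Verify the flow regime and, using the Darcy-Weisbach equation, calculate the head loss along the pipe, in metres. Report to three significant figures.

h_f ≈ 2.24 m

Re = VD/ν = 0.981·0.04290/1.18×10^-4 = 357 → laminar (Re < 2300)
f = 64/Re = 0.1794
h_f = f(L/D)V²/(2g) = 0.1794·(10.9/0.04290)·0.981²/(2·9.81) = 2.236 m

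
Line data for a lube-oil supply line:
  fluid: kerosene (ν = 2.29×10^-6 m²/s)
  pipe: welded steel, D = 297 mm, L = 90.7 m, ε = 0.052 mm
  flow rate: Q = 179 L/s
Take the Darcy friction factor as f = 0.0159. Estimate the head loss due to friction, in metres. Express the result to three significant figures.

h_f ≈ 1.65 m

V = 4Q/(πD²) = 4·0.179/(π·0.297²) = 2.584 m/s
h_f = f(L/D)V²/(2g) = 0.01590·(90.7/0.297)·2.584²/(2·9.81) = 1.652 m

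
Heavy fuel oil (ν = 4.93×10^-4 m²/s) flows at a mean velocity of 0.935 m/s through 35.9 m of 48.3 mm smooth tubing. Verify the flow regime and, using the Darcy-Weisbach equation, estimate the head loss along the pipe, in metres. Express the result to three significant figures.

h_f ≈ 23.1 m

Re = VD/ν = 0.935·0.04830/4.93×10^-4 = 91.6 → laminar (Re < 2300)
f = 64/Re = 0.6987
h_f = f(L/D)V²/(2g) = 0.6987·(35.9/0.04830)·0.935²/(2·9.81) = 23.14 m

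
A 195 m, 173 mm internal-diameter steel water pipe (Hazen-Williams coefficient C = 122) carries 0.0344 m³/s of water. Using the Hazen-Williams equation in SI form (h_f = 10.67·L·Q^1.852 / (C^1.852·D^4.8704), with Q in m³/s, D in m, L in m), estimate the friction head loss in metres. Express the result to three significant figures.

h_f ≈ 2.85 m

h_f = 10.67·195·0.0344^1.852 / (122^1.852·0.173^4.8704) = 2.851 m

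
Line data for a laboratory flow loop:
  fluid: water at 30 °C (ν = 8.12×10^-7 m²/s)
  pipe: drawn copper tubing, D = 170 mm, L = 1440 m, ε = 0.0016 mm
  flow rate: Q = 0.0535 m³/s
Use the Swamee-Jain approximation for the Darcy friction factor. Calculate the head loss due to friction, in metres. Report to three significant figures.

h_f ≈ 31.8 m

V = 4Q/(πD²) = 4·0.0535/(π·0.170²) = 2.357 m/s
Re = VD/ν = 2.357·0.170/8.12×10^-7 = 4.93×10^5 → turbulent
ε/D = 0.0016/170 = 9.41×10^-6
Swamee-Jain: f = 0.01327
h_f = f(L/D)V²/(2g) = 0.01327·(1440/0.170)·2.357²/(2·9.81) = 31.83 m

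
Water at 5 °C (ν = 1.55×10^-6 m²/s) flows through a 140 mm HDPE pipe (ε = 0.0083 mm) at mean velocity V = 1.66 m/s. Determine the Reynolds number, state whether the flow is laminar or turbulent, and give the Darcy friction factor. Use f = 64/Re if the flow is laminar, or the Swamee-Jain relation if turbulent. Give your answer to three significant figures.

Re ≈ 1.50×10^5; turbulent; f ≈ 0.0169

Re = VD/ν = 1.660·0.140/1.55×10^-6 = 1.50×10^5
Re > 4000 → turbulent; ε/D = 5.93×10^-5
Swamee-Jain: f = 0.01689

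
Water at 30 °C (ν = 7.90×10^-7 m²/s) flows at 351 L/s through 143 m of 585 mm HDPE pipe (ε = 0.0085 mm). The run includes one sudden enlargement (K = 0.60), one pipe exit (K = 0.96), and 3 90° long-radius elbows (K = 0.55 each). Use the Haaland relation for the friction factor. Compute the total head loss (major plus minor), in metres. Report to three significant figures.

V = 4Q/(πD²) = 1.306 m/s; V²/2g = 0.08692 m
Re = 9.67×10^5, ε/D = 1.45×10^-5 → f = 0.01191 (Haaland)
Major: h_f = f(L/D)·V²/2g = 0.01191·244.4·0.08692 = 0.2531 m
Minor: ΣK = 3.21; h_m = ΣK·V²/2g = 0.2790 m
Total H_L = 0.2531 + 0.2790 = 0.5321 m

H_L ≈ 0.532 m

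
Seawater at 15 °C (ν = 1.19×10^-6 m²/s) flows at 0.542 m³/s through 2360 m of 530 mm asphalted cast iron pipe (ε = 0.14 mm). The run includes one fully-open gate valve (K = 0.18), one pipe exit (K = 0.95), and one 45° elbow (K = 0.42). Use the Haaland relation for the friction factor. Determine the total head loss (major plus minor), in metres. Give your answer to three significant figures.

V = 4Q/(πD²) = 2.457 m/s; V²/2g = 0.3076 m
Re = 1.09×10^6, ε/D = 2.64×10^-4 → f = 0.01521 (Haaland)
Major: h_f = f(L/D)·V²/2g = 0.01521·4453·0.3076 = 20.83 m
Minor: ΣK = 1.55; h_m = ΣK·V²/2g = 0.4768 m
Total H_L = 20.83 + 0.4768 = 21.31 m

H_L ≈ 21.3 m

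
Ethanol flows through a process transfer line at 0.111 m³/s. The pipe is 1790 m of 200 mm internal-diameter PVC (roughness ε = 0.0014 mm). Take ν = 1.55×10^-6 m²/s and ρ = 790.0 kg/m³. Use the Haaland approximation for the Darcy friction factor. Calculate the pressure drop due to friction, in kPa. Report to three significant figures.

V = 4Q/(πD²) = 4·0.111/(π·0.200²) = 3.533 m/s
Re = VD/ν = 3.533·0.200/1.55×10^-6 = 4.56×10^5 → turbulent
ε/D = 0.0014/200 = 7.00×10^-6
Haaland: f = 0.01335
h_f = f(L/D)V²/(2g) = 0.01335·(1790/0.200)·3.533²/(2·9.81) = 76.05 m
Δp = ρg·h_f = 790.0·9.81·76.05 = 589.4 kPa

Δp ≈ 589 kPa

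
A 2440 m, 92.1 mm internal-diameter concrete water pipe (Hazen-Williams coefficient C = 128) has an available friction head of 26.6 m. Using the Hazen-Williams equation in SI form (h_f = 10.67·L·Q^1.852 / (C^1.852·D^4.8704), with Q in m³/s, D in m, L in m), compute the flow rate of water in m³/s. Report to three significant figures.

Rearranging: Q = [h_f·C^1.852·D^4.8704 / (10.67·L)]^(1/1.852)
Q = [26.6·128^1.852·0.0921^4.8704 / (10.67·2440)]^0.540 = 0.005869 m³/s

Q ≈ 0.00587 m³/s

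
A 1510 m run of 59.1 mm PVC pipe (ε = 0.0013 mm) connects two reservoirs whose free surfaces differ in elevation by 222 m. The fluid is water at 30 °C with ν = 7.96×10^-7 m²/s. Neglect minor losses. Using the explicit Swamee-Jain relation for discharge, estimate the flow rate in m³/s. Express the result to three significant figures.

Q ≈ 0.00919 m³/s

Swamee-Jain (Type II): Q = -0.965·√(gD⁵h_f/L)·ln[ε/(3.7D) + √(3.17ν²L/(gD³h_f))]
√(gD⁵h_f/L) = √(9.81·0.0591⁵·222/1510) = 0.001020
ε/(3.7D) = 5.95×10^-6; √(3.17ν²L/(gD³h_f)) = 8.21×10^-5
Q = -0.965·0.001020·ln(8.808×10^-5) = 0.009188 m³/s
Check: V = 3.35 m/s, Re = 2.49×10^5, f = 0.01512, h_f = 221 m ≈ 222 m ✓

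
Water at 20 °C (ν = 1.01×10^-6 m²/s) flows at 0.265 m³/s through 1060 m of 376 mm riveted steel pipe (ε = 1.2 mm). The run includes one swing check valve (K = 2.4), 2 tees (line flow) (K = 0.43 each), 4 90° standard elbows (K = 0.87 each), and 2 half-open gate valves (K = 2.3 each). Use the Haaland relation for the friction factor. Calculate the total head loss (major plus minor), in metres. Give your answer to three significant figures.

H_L ≈ 25.2 m

V = 4Q/(πD²) = 2.387 m/s; V²/2g = 0.2903 m
Re = 8.88×10^5, ε/D = 0.00319 → f = 0.02681 (Haaland)
Major: h_f = f(L/D)·V²/2g = 0.02681·2819·0.2903 = 21.94 m
Minor: ΣK = 11.3; h_m = ΣK·V²/2g = 3.292 m
Total H_L = 21.94 + 3.292 = 25.24 m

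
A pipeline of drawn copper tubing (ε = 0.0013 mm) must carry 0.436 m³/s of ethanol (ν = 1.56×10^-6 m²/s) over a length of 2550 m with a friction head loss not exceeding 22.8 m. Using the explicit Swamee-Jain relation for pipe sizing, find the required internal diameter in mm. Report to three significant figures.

Swamee-Jain (Type III): D = 0.66·[ε^1.25·(LQ²/(gh_f))^4.75 + ν·Q^9.4·(L/(gh_f))^5.2]^0.04
LQ²/(gh_f) = 2.167; L/(gh_f) = 11.40
Term 1 = ε^1.25·(…)^4.75 = 1.73×10^-6; Term 2 = ν·Q^9.4·(…)^5.2 = 2.00×10^-4
D = 0.66·(1.73×10^-6 + 2.00×10^-4)^0.04 = 0.4696 m = 470 mm
Check: V = 2.52 m/s, Re = 7.58×10^5, f = 0.01223, h_f = 21.4 m ≈ 22.8 m ✓

D ≈ 470 mm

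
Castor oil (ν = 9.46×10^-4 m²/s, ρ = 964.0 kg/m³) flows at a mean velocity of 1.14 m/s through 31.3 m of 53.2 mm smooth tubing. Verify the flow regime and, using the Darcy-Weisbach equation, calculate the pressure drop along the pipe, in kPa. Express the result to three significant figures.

Re = VD/ν = 1.14·0.05320/9.46×10^-4 = 64.1 → laminar (Re < 2300)
f = 64/Re = 0.9983
h_f = f(L/D)V²/(2g) = 0.9983·(31.3/0.05320)·1.14²/(2·9.81) = 38.90 m
Δp = ρg·h_f = 964.0·9.81·38.90 = 367.9 kPa

Δp ≈ 368 kPa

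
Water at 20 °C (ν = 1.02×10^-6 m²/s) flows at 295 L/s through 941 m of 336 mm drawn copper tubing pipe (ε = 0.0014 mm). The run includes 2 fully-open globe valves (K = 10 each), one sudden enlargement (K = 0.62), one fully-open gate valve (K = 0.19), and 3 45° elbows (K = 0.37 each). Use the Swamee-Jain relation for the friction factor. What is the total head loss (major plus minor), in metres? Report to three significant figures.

H_L ≈ 30.6 m

V = 4Q/(πD²) = 3.327 m/s; V²/2g = 0.5642 m
Re = 1.10×10^6, ε/D = 4.17×10^-6 → f = 0.01154 (Swamee-Jain)
Major: h_f = f(L/D)·V²/2g = 0.01154·2801·0.5642 = 18.23 m
Minor: ΣK = 21.9; h_m = ΣK·V²/2g = 12.37 m
Total H_L = 18.23 + 12.37 = 30.60 m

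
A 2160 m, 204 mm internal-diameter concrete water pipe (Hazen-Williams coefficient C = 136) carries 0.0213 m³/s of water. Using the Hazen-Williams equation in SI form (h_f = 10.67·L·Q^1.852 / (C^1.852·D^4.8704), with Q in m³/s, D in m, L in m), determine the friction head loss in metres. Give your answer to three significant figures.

h_f ≈ 4.76 m

h_f = 10.67·2160·0.0213^1.852 / (136^1.852·0.204^4.8704) = 4.763 m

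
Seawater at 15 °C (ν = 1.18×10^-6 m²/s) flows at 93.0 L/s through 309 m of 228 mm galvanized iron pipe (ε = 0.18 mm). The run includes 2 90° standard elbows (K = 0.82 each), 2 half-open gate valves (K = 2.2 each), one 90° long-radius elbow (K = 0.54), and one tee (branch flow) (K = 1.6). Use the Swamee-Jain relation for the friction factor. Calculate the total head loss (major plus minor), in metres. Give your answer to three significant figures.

V = 4Q/(πD²) = 2.278 m/s; V²/2g = 0.2645 m
Re = 4.40×10^5, ε/D = 7.89×10^-4 → f = 0.01947 (Swamee-Jain)
Major: h_f = f(L/D)·V²/2g = 0.01947·1355·0.2645 = 6.979 m
Minor: ΣK = 8.18; h_m = ΣK·V²/2g = 2.163 m
Total H_L = 6.979 + 2.163 = 9.143 m

H_L ≈ 9.14 m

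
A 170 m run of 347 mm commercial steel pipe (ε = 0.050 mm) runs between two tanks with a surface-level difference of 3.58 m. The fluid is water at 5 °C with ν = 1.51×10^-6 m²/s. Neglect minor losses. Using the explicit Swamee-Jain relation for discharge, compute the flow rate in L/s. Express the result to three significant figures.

Swamee-Jain (Type II): Q = -0.965·√(gD⁵h_f/L)·ln[ε/(3.7D) + √(3.17ν²L/(gD³h_f))]
√(gD⁵h_f/L) = √(9.81·0.347⁵·3.58/170) = 0.03224
ε/(3.7D) = 3.89×10^-5; √(3.17ν²L/(gD³h_f)) = 2.89×10^-5
Q = -0.965·0.03224·ln(6.788×10^-5) = 0.2986 m³/s
Check: V = 3.16 m/s, Re = 7.26×10^5, f = 0.01446, h_f = 3.60 m ≈ 3.58 m ✓

Q ≈ 299 L/s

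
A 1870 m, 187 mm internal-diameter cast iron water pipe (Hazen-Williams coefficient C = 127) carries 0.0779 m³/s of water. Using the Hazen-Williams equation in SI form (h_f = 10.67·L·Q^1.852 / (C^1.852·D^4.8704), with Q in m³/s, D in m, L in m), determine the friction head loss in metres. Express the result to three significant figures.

h_f ≈ 78.9 m

h_f = 10.67·1870·0.0779^1.852 / (127^1.852·0.187^4.8704) = 78.94 m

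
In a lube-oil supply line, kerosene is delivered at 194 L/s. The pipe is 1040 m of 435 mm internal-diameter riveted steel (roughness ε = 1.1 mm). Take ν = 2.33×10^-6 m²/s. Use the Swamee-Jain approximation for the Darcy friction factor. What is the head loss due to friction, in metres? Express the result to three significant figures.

V = 4Q/(πD²) = 4·0.194/(π·0.435²) = 1.305 m/s
Re = VD/ν = 1.305·0.435/2.33×10^-6 = 2.44×10^5 → turbulent
ε/D = 1.1/435 = 0.00253
Swamee-Jain: f = 0.02574
h_f = f(L/D)V²/(2g) = 0.02574·(1040/0.435)·1.305²/(2·9.81) = 5.345 m

h_f ≈ 5.34 m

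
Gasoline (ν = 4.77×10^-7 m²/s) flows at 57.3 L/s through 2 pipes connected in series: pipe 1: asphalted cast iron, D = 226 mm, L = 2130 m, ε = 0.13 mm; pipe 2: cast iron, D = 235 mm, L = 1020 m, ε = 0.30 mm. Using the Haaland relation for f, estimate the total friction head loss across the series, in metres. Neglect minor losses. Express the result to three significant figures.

H ≈ 25.7 m

Pipe 1: V = 1.428 m/s, Re = 6.77×10^5, ε/D = 5.75×10^-4, f = 0.01785, h_1 = f(L/D)V²/2g = 17.49 m
Pipe 2: V = 1.321 m/s, Re = 6.51×10^5, ε/D = 0.00128, f = 0.02124, h_2 = f(L/D)V²/2g = 8.200 m
Series → Q common, losses add: H = Σh = 25.69 m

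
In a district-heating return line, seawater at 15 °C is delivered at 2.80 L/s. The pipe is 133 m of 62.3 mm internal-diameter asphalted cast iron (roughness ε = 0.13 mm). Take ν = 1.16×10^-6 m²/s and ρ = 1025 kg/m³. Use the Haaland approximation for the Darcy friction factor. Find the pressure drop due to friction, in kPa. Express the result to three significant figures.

Δp ≈ 24.5 kPa

V = 4Q/(πD²) = 4·0.00280/(π·0.0623²) = 0.9185 m/s
Re = VD/ν = 0.9185·0.0623/1.16×10^-6 = 4.93×10^4 → turbulent
ε/D = 0.13/62.3 = 0.00209
Haaland: f = 0.02652
h_f = f(L/D)V²/(2g) = 0.02652·(133/0.0623)·0.9185²/(2·9.81) = 2.434 m
Δp = ρg·h_f = 1025·9.81·2.434 = 24.48 kPa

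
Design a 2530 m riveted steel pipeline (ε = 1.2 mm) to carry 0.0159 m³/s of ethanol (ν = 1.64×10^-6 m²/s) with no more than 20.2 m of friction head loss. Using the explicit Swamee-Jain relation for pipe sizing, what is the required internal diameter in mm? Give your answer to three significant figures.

D ≈ 159 mm

Swamee-Jain (Type III): D = 0.66·[ε^1.25·(LQ²/(gh_f))^4.75 + ν·Q^9.4·(L/(gh_f))^5.2]^0.04
LQ²/(gh_f) = 0.003228; L/(gh_f) = 12.77
Term 1 = ε^1.25·(…)^4.75 = 3.28×10^-16; Term 2 = ν·Q^9.4·(…)^5.2 = 1.15×10^-17
D = 0.66·(3.28×10^-16 + 1.15×10^-17)^0.04 = 0.1588 m = 159 mm
Check: V = 0.803 m/s, Re = 7.77×10^4, f = 0.03576, h_f = 18.7 m ≈ 20.2 m ✓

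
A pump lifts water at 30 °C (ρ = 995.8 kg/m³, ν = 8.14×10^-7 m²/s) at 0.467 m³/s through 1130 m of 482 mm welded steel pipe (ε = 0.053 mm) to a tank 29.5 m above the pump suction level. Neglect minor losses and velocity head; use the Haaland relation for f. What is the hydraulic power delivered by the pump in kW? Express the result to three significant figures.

V = 4Q/(πD²) = 2.559 m/s; Re = 1.52×10^6; ε/D = 1.10×10^-4; f = 0.01310
h_f = f(L/D)V²/2g = 10.25 m
Total head H = z + h_f = 29.5 + 10.25 = 39.75 m
P_hyd = ρgQH = 995.8·9.81·0.467·39.75 = 181.4 kW

P_hyd ≈ 181 kW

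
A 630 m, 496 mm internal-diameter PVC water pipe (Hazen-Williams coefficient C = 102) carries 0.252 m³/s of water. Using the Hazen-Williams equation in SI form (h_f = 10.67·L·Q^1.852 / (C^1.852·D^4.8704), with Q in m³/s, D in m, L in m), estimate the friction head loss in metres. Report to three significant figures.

h_f ≈ 3.03 m

h_f = 10.67·630·0.252^1.852 / (102^1.852·0.496^4.8704) = 3.035 m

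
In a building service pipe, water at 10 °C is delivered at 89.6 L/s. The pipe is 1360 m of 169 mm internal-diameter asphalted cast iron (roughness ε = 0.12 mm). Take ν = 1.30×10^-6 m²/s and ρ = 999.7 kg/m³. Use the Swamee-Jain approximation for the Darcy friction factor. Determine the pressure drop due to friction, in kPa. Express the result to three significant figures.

V = 4Q/(πD²) = 4·0.0896/(π·0.169²) = 3.994 m/s
Re = VD/ν = 3.994·0.169/1.30×10^-6 = 5.19×10^5 → turbulent
ε/D = 0.12/169 = 7.10×10^-4
Swamee-Jain: f = 0.01895
h_f = f(L/D)V²/(2g) = 0.01895·(1360/0.169)·3.994²/(2·9.81) = 124.0 m
Δp = ρg·h_f = 999.7·9.81·124.0 = 1216 kPa

Δp ≈ 1220 kPa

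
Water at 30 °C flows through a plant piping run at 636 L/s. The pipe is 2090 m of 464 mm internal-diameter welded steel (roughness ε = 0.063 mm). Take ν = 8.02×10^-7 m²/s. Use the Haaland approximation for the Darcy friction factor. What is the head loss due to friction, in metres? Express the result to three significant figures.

V = 4Q/(πD²) = 4·0.636/(π·0.464²) = 3.761 m/s
Re = VD/ν = 3.761·0.464/8.02×10^-7 = 2.18×10^6 → turbulent
ε/D = 0.063/464 = 1.36×10^-4
Haaland: f = 0.01328
h_f = f(L/D)V²/(2g) = 0.01328·(2090/0.464)·3.761²/(2·9.81) = 43.13 m

h_f ≈ 43.1 m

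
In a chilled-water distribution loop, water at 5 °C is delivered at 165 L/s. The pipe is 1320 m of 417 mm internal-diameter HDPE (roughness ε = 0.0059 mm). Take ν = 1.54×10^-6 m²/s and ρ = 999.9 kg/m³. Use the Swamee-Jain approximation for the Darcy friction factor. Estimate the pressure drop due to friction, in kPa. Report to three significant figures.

Δp ≈ 33.1 kPa

V = 4Q/(πD²) = 4·0.165/(π·0.417²) = 1.208 m/s
Re = VD/ν = 1.208·0.417/1.54×10^-6 = 3.27×10^5 → turbulent
ε/D = 0.0059/417 = 1.41×10^-5
Swamee-Jain: f = 0.01432
h_f = f(L/D)V²/(2g) = 0.01432·(1320/0.417)·1.208²/(2·9.81) = 3.372 m
Δp = ρg·h_f = 999.9·9.81·3.372 = 33.07 kPa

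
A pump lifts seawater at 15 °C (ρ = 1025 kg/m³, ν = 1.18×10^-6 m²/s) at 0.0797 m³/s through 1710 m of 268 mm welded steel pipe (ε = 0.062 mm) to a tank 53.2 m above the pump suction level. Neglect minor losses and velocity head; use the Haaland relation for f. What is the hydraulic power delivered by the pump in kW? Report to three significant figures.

V = 4Q/(πD²) = 1.413 m/s; Re = 3.21×10^5; ε/D = 2.31×10^-4; f = 0.01619
h_f = f(L/D)V²/2g = 10.51 m
Total head H = z + h_f = 53.2 + 10.51 = 63.71 m
P_hyd = ρgQH = 1025·9.81·0.0797·63.71 = 51.06 kW

P_hyd ≈ 51.1 kW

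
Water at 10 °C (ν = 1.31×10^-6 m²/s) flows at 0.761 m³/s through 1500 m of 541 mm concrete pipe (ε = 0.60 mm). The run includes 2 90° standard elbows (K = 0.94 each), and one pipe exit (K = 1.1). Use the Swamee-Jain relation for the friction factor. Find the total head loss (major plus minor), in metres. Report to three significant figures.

H_L ≈ 33.3 m

V = 4Q/(πD²) = 3.311 m/s; V²/2g = 0.5586 m
Re = 1.37×10^6, ε/D = 0.00111 → f = 0.02042 (Swamee-Jain)
Major: h_f = f(L/D)·V²/2g = 0.02042·2773·0.5586 = 31.63 m
Minor: ΣK = 2.98; h_m = ΣK·V²/2g = 1.665 m
Total H_L = 31.63 + 1.665 = 33.29 m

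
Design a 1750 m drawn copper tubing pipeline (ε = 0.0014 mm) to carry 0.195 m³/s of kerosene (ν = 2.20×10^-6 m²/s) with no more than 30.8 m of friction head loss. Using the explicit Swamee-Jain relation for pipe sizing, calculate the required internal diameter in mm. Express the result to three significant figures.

D ≈ 306 mm

Swamee-Jain (Type III): D = 0.66·[ε^1.25·(LQ²/(gh_f))^4.75 + ν·Q^9.4·(L/(gh_f))^5.2]^0.04
LQ²/(gh_f) = 0.2202; L/(gh_f) = 5.792
Term 1 = ε^1.25·(…)^4.75 = 3.64×10^-11; Term 2 = ν·Q^9.4·(…)^5.2 = 4.32×10^-9
D = 0.66·(3.64×10^-11 + 4.32×10^-9)^0.04 = 0.3056 m = 306 mm
Check: V = 2.66 m/s, Re = 3.69×10^5, f = 0.01389, h_f = 28.7 m ≈ 30.8 m ✓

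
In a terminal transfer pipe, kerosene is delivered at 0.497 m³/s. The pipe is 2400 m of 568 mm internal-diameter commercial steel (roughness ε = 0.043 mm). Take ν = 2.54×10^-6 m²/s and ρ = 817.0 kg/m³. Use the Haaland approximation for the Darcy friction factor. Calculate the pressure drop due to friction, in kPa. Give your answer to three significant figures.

Δp ≈ 94.5 kPa

V = 4Q/(πD²) = 4·0.497/(π·0.568²) = 1.961 m/s
Re = VD/ν = 1.961·0.568/2.54×10^-6 = 4.39×10^5 → turbulent
ε/D = 0.043/568 = 7.57×10^-5
Haaland: f = 0.01422
h_f = f(L/D)V²/(2g) = 0.01422·(2400/0.568)·1.961²/(2·9.81) = 11.78 m
Δp = ρg·h_f = 817.0·9.81·11.78 = 94.45 kPa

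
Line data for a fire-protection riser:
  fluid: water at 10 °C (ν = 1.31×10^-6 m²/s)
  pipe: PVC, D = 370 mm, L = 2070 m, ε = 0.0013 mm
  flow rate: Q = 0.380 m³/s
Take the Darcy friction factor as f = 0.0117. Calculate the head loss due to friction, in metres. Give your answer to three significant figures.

h_f ≈ 41.7 m

V = 4Q/(πD²) = 4·0.380/(π·0.370²) = 3.534 m/s
h_f = f(L/D)V²/(2g) = 0.01170·(2070/0.370)·3.534²/(2·9.81) = 41.67 m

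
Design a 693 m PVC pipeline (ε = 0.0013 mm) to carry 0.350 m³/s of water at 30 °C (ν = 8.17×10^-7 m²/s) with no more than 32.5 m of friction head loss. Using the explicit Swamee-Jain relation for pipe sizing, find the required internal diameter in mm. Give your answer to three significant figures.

Swamee-Jain (Type III): D = 0.66·[ε^1.25·(LQ²/(gh_f))^4.75 + ν·Q^9.4·(L/(gh_f))^5.2]^0.04
LQ²/(gh_f) = 0.2663; L/(gh_f) = 2.174
Term 1 = ε^1.25·(…)^4.75 = 8.18×10^-11; Term 2 = ν·Q^9.4·(…)^5.2 = 2.40×10^-9
D = 0.66·(8.18×10^-11 + 2.40×10^-9)^0.04 = 0.2988 m = 299 mm
Check: V = 4.99 m/s, Re = 1.83×10^6, f = 0.01067, h_f = 31.5 m ≈ 32.5 m ✓

D ≈ 299 mm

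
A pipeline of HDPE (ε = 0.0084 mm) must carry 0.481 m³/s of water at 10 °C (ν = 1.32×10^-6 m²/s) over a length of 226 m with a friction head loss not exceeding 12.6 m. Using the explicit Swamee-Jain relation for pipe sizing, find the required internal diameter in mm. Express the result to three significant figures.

D ≈ 334 mm

Swamee-Jain (Type III): D = 0.66·[ε^1.25·(LQ²/(gh_f))^4.75 + ν·Q^9.4·(L/(gh_f))^5.2]^0.04
LQ²/(gh_f) = 0.4230; L/(gh_f) = 1.828
Term 1 = ε^1.25·(…)^4.75 = 7.60×10^-9; Term 2 = ν·Q^9.4·(…)^5.2 = 3.13×10^-8
D = 0.66·(7.60×10^-9 + 3.13×10^-8)^0.04 = 0.3335 m = 334 mm
Check: V = 5.51 m/s, Re = 1.39×10^6, f = 0.01169, h_f = 12.2 m ≈ 12.6 m ✓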